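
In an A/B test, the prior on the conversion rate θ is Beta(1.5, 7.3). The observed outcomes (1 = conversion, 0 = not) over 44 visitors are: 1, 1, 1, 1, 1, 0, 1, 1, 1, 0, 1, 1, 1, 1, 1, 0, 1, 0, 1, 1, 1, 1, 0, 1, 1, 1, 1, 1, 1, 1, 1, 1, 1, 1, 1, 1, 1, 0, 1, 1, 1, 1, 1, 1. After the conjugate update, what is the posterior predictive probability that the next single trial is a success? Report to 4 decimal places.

0.7481

The Beta prior is conjugate to a Binomial/Bernoulli likelihood; the update adds successes to α and failures to β.
Posterior: Beta(α+k, β+n−k) = Beta(1.5+38, 7.3+6) = Beta(39.5, 13.3).
For a single future Bernoulli trial, P(success | data) = α/(α+β) = 0.7481.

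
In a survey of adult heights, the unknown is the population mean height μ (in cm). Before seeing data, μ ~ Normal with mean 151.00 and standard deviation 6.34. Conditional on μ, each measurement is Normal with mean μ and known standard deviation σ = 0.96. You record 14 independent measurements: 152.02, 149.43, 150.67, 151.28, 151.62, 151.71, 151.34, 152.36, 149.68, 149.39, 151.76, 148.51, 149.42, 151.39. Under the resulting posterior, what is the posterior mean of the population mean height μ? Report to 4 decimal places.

150.7561

For Normal data with known variance σ², a Normal(μ₀, σ₀²) prior on μ is conjugate. Posterior precision = 1/σ₀² + n/σ²; posterior mean is the precision-weighted average of μ₀ and x̄.
Σxᵢ = 152.02 + 149.43 + 150.67 + 151.28 + 151.62 + 151.71 + 151.34 + 152.36 + 149.68 + 149.39 + 151.76 + 148.51 + 149.42 + 151.39 = 2110.58, so n·x̄ = 2110.58.
σ₀² = 6.34² = 40.1956, σ² = 0.96² = 0.9216; σ² + n·σ₀² = 0.9216 + 14·40.1956 = 563.66.
Posterior mean = (μ₀/σ₀² + n·x̄/σ²)/(1/σ₀² + n/σ²) = (σ²·μ₀ + σ₀²·n·x̄)/(σ² + n·σ₀²) = (0.9216·151.00 + 40.1956·2110.58)/563.66 = 84975.191048/563.66 = 150.7561.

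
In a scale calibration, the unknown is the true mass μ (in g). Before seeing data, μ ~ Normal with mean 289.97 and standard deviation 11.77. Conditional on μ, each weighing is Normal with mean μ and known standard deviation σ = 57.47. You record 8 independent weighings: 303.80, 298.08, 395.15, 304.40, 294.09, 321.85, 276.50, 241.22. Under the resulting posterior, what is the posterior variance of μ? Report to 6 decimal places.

For Normal data with known variance σ², a Normal(μ₀, σ₀²) prior on μ is conjugate. Posterior precision = 1/σ₀² + n/σ²; posterior mean is the precision-weighted average of μ₀ and x̄.
σ₀² = 11.77² = 138.5329, σ² = 57.47² = 3302.8009; σ² + n·σ₀² = 3302.8009 + 8·138.5329 = 4411.0641.
Posterior precision = 1/σ₀² + n/σ² = 1/138.5329 + 8/3302.8009 = (σ² + n·σ₀²)/(σ₀²σ²) = 4411.0641/(138.5329·3302.8009); posterior variance σₙ² = σ₀²σ²/(σ² + n·σ₀²) = 138.5329·3302.8009/4411.0641 = 103.727032.

103.727032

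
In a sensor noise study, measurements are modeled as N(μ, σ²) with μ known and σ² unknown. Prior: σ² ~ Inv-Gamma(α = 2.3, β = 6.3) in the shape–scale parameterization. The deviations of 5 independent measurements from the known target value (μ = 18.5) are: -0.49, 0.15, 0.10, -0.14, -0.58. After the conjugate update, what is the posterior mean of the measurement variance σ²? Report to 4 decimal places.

1.7406

With known mean μ and an Inverse-Gamma(α, β) prior on σ², the Normal likelihood is conjugate: posterior is Inv-Gamma(α + n/2, β + Σ(xᵢ−μ)²/2).
Σ(xᵢ−μ)² = (-0.49)² + (0.15)² + (0.10)² + (-0.14)² + (-0.58)² = 0.6286.
Posterior: Inv-Gamma(2.3 + 5/2, 6.3 + 0.6286/2) = Inv-Gamma(4.80, 6.61430).
E[σ²|data] = β/(α−1) = 6.61430/3.80 = 1.7406.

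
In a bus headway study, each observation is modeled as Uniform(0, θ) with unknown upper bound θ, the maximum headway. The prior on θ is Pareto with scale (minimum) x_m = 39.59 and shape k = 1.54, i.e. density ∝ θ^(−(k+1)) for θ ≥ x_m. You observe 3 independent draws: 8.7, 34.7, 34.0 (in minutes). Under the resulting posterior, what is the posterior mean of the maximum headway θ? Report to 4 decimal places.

50.7736

A Pareto(scale x_m, shape k) prior on the upper bound θ of Uniform(0, θ) is conjugate: posterior is Pareto(max(x_m, max xᵢ), k + n).
Sample maximum = 34.7; prior scale x_m = 39.59 → posterior scale = max = 39.59.
Posterior shape = 1.54 + 3 = 4.54.
E[θ|data] = k·x_m/(k−1) = 4.54·39.59/3.54 = 50.7736.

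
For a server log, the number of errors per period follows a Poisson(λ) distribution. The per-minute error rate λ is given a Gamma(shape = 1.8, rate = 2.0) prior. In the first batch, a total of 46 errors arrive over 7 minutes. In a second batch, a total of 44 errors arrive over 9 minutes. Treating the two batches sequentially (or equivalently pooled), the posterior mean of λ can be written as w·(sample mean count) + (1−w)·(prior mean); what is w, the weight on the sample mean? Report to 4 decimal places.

0.8889

With a Gamma(shape α, rate β) prior, the Poisson likelihood is conjugate: the posterior is Gamma(α + ΣXᵢ, β + n).
Total number of minutes: n = 7 + 9 = 16.
Posterior mean = (α₀+S)/(β₀+n) = [n/(β₀+n)]·(S/n) + [β₀/(β₀+n)]·(α₀/β₀), so only n and β₀ enter the weight.
Weight on data w = n/(β₀+n) = 16/(2.0+16) = 16/18.0 = 0.8889.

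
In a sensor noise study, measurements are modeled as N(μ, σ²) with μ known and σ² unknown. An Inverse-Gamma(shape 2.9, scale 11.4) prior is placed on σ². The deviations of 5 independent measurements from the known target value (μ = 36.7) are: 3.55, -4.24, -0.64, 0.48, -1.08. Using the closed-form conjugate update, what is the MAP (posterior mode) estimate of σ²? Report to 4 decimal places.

4.3114

With known mean μ and an Inverse-Gamma(α, β) prior on σ², the Normal likelihood is conjugate: posterior is Inv-Gamma(α + n/2, β + Σ(xᵢ−μ)²/2).
Σ(xᵢ−μ)² = (3.55)² + (-4.24)² + (-0.64)² + (0.48)² + (-1.08)² = 32.3865.
Posterior: Inv-Gamma(2.9 + 5/2, 11.4 + 32.3865/2) = Inv-Gamma(5.40, 27.59325).
Mode = β/(α+1) = 27.59325/6.40 = 4.3114.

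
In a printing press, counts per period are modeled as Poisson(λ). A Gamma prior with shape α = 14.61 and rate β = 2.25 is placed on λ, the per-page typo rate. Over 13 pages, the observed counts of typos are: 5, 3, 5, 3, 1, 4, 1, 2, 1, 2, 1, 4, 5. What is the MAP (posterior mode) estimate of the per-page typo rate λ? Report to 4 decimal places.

3.3187

With a Gamma(shape α, rate β) prior, the Poisson likelihood is conjugate: the posterior is Gamma(α + ΣXᵢ, β + n).
Sum of counts S = 37 over n = 13 pages.
Posterior: Gamma(α+S, β+n) = Gamma(14.61+37, 2.25+13) = Gamma(51.61, 15.25).
Mode of Gamma(α,β) for α≥1 is (α−1)/β = 50.61/15.25 = 3.3187.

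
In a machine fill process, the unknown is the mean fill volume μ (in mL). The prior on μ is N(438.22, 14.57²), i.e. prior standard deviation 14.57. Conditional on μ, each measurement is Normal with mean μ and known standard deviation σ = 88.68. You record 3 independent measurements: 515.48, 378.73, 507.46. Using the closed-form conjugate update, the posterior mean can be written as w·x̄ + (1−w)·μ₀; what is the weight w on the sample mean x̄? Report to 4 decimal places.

0.0749

For Normal data with known variance σ², a Normal(μ₀, σ₀²) prior on μ is conjugate. Posterior precision = 1/σ₀² + n/σ²; posterior mean is the precision-weighted average of μ₀ and x̄.
σ₀² = 14.57² = 212.2849, σ² = 88.68² = 7864.1424. Prior precision 1/σ₀² = 1/212.2849; data precision n/σ² = 3/7864.1424.
w = (n/σ²)/(1/σ₀² + n/σ²) = n·σ₀²/(σ² + n·σ₀²) = 3·212.2849/(7864.1424 + 3·212.2849) = 636.8547/8500.9971 = 0.0749.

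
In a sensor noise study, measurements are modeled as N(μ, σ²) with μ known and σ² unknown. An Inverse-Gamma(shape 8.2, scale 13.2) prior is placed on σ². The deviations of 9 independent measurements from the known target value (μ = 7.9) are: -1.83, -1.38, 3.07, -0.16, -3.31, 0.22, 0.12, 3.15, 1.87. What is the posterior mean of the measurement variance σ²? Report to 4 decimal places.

With known mean μ and an Inverse-Gamma(α, β) prior on σ², the Normal likelihood is conjugate: posterior is Inv-Gamma(α + n/2, β + Σ(xᵢ−μ)²/2).
Σ(xᵢ−μ)² = (-1.83)² + (-1.38)² + (3.07)² + (-0.16)² + (-3.31)² + (0.22)² + (0.12)² + (3.15)² + (1.87)² = 39.1421.
Posterior: Inv-Gamma(8.2 + 9/2, 13.2 + 39.1421/2) = Inv-Gamma(12.70, 32.77105).
E[σ²|data] = β/(α−1) = 32.77105/11.70 = 2.8009.

2.8009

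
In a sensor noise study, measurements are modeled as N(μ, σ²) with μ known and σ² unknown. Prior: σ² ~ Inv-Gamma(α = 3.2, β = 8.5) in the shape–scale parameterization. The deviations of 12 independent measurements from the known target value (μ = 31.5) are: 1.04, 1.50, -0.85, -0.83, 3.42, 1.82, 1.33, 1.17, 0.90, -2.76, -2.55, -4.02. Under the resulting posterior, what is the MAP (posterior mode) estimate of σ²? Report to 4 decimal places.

With known mean μ and an Inverse-Gamma(α, β) prior on σ², the Normal likelihood is conjugate: posterior is Inv-Gamma(α + n/2, β + Σ(xᵢ−μ)²/2).
Σ(xᵢ−μ)² = (1.04)² + (1.50)² + (-0.85)² + (-0.83)² + (3.42)² + (1.82)² + (1.33)² + (1.17)² + (0.90)² + (-2.76)² + (-2.55)² + (-4.02)² = 53.9801.
Posterior: Inv-Gamma(3.2 + 12/2, 8.5 + 53.9801/2) = Inv-Gamma(9.20, 35.49005).
Mode = β/(α+1) = 35.49005/10.20 = 3.4794.

3.4794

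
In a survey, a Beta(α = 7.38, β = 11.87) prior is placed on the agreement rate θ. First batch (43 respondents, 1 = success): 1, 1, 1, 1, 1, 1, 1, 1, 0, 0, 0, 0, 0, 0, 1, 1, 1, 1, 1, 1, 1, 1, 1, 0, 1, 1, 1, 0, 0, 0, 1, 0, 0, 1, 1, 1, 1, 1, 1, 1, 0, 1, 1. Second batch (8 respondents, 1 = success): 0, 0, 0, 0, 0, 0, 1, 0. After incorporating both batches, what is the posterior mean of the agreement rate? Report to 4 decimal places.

The Beta prior is conjugate to a Binomial/Bernoulli likelihood; the update adds successes to α and failures to β.
After batch 1: Beta(7.38+30, 11.87+13) = Beta(37.38, 24.87).
After batch 2: Beta(37.38+1, 24.87+7) = Beta(38.38, 31.87).
Posterior mean = α/(α+β) = 38.38/70.25 = 0.5463.

0.5463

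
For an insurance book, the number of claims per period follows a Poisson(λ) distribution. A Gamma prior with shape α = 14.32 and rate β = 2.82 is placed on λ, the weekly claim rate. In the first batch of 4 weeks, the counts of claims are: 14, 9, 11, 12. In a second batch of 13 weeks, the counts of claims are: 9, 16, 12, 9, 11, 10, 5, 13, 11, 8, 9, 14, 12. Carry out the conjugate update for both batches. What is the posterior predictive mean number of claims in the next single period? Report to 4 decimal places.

With a Gamma(shape α, rate β) prior, the Poisson likelihood is conjugate: the posterior is Gamma(α + ΣXᵢ, β + n).
Batch 1: sum of counts S = 46 over n = 4 weeks.
After batch 1: Gamma(α+S, β+n) = Gamma(14.32+46, 2.82+4) = Gamma(60.32, 6.82).
Batch 2: sum of counts S = 139 over n = 13 weeks.
After batch 2: Gamma(α+S, β+n) = Gamma(60.32+139, 6.82+13) = Gamma(199.32, 19.82).
The predictive distribution for one future period is NegBinom with mean α/β = 10.0565.

10.0565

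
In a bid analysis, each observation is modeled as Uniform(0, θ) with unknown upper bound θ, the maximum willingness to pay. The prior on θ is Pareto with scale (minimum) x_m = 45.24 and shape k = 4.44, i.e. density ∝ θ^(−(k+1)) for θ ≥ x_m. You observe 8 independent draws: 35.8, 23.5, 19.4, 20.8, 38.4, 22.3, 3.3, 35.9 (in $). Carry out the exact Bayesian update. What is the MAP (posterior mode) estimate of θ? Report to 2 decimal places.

45.24

A Pareto(scale x_m, shape k) prior on the upper bound θ of Uniform(0, θ) is conjugate: posterior is Pareto(max(x_m, max xᵢ), k + n).
Sample maximum = 38.4; prior scale x_m = 45.24 → posterior scale = max = 45.24.
Posterior shape = 4.44 + 8 = 12.44.
The Pareto density is decreasing on [x_m, ∞), so the mode is x_m = 45.24.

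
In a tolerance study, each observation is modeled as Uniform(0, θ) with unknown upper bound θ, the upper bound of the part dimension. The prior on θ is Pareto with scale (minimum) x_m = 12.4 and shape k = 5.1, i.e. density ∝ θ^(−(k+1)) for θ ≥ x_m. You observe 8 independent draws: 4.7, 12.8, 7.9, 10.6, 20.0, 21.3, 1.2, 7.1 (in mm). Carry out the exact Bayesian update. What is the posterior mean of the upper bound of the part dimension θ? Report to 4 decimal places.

23.0603

A Pareto(scale x_m, shape k) prior on the upper bound θ of Uniform(0, θ) is conjugate: posterior is Pareto(max(x_m, max xᵢ), k + n).
Sample maximum = 21.3; prior scale x_m = 12.4 → posterior scale = max = 21.3.
Posterior shape = 5.1 + 8 = 13.1.
E[θ|data] = k·x_m/(k−1) = 13.1·21.3/12.1 = 23.0603.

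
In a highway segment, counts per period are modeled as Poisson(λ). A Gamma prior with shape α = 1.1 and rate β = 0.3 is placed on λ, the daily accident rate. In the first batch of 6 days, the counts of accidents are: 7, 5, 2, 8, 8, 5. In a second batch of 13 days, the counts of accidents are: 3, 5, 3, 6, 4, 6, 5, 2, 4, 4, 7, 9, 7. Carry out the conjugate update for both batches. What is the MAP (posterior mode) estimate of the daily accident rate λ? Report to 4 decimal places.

With a Gamma(shape α, rate β) prior, the Poisson likelihood is conjugate: the posterior is Gamma(α + ΣXᵢ, β + n).
Batch 1: sum of counts S = 35 over n = 6 days.
After batch 1: Gamma(α+S, β+n) = Gamma(1.1+35, 0.3+6) = Gamma(36.1, 6.3).
Batch 2: sum of counts S = 65 over n = 13 days.
After batch 2: Gamma(α+S, β+n) = Gamma(36.1+65, 6.3+13) = Gamma(101.1, 19.3).
Mode of Gamma(α,β) for α≥1 is (α−1)/β = 100.1/19.3 = 5.1865.

5.1865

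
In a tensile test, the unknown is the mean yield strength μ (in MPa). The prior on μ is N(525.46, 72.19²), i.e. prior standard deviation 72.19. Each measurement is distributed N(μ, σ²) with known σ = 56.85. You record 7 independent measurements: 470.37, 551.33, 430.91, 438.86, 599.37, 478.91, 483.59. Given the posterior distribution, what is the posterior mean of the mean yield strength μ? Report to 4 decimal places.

495.9488

For Normal data with known variance σ², a Normal(μ₀, σ₀²) prior on μ is conjugate. Posterior precision = 1/σ₀² + n/σ²; posterior mean is the precision-weighted average of μ₀ and x̄.
Σxᵢ = 470.37 + 551.33 + 430.91 + 438.86 + 599.37 + 478.91 + 483.59 = 3453.34, so n·x̄ = 3453.34.
σ₀² = 72.19² = 5211.3961, σ² = 56.85² = 3231.9225; σ² + n·σ₀² = 3231.9225 + 7·5211.3961 = 39711.6952.
Posterior mean = (μ₀/σ₀² + n·x̄/σ²)/(1/σ₀² + n/σ²) = (σ²·μ₀ + σ₀²·n·x̄)/(σ² + n·σ₀²) = (3231.9225·525.46 + 5211.3961·3453.34)/39711.6952 = 19694968.604824/39711.6952 = 495.9488.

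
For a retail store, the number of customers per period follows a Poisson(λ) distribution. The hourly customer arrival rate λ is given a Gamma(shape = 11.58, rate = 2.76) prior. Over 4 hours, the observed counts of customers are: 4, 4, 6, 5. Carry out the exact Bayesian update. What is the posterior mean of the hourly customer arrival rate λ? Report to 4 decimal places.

With a Gamma(shape α, rate β) prior, the Poisson likelihood is conjugate: the posterior is Gamma(α + ΣXᵢ, β + n).
Sum of counts S = 19 over n = 4 hours.
Posterior: Gamma(α+S, β+n) = Gamma(11.58+19, 2.76+4) = Gamma(30.58, 6.76).
Posterior mean = α/β = 30.58/6.76 = 4.5237.

4.5237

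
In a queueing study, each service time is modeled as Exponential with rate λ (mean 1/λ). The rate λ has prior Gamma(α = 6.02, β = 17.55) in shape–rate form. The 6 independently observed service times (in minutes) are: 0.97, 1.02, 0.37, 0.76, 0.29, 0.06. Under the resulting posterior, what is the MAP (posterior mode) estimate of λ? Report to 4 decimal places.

0.5243

With a Gamma(shape α, rate β) prior on the exponential rate λ, the posterior after n observations with total T = Σxᵢ is Gamma(α+n, β+T).
Sum of observations T = 3.47 minutes; n = 6.
Posterior: Gamma(6.02+6, 17.55+3.47) = Gamma(12.02, 21.02).
Mode = (α−1)/β = 0.5243.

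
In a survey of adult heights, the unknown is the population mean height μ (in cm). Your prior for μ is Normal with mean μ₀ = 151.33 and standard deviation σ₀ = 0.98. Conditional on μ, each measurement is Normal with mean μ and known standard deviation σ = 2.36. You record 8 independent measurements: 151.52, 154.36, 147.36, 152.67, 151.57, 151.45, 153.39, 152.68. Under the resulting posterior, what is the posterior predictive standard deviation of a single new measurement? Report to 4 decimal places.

For Normal data with known variance σ², a Normal(μ₀, σ₀²) prior on μ is conjugate. Posterior precision = 1/σ₀² + n/σ²; posterior mean is the precision-weighted average of μ₀ and x̄.
σ₀² = 0.98² = 0.9604, σ² = 2.36² = 5.5696; σ² + n·σ₀² = 5.5696 + 8·0.9604 = 13.2528.
Posterior precision = 1/σ₀² + n/σ² = 1/0.9604 + 8/5.5696 = (σ² + n·σ₀²)/(σ₀²σ²) = 13.2528/(0.9604·5.5696); posterior variance σₙ² = σ₀²σ²/(σ² + n·σ₀²) = 0.9604·5.5696/13.2528 = 0.403616.
Predictive variance for one new observation = σₙ² + σ² = 0.9604·5.5696/13.2528 + 5.5696 = σ²·(σ₀² + 13.2528)/13.2528 = 5.5696·14.2132/13.2528 = 5.973216; SD = √(5.5696·14.2132/13.2528) = 2.4440.

2.4440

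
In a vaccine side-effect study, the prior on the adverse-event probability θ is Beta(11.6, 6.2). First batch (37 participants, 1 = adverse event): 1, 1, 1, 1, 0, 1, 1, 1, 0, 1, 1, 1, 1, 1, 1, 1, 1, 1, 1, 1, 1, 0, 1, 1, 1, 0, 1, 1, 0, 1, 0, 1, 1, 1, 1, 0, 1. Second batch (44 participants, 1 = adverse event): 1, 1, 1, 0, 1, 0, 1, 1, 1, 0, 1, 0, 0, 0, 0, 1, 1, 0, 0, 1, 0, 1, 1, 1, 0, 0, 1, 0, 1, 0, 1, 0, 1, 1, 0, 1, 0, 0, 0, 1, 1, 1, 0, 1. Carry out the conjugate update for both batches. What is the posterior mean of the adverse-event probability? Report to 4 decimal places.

The Beta prior is conjugate to a Binomial/Bernoulli likelihood; the update adds successes to α and failures to β.
After batch 1: Beta(11.6+30, 6.2+7) = Beta(41.6, 13.2).
After batch 2: Beta(41.6+24, 13.2+20) = Beta(65.6, 33.2).
Posterior mean = α/(α+β) = 65.6/98.8 = 0.6640.

0.6640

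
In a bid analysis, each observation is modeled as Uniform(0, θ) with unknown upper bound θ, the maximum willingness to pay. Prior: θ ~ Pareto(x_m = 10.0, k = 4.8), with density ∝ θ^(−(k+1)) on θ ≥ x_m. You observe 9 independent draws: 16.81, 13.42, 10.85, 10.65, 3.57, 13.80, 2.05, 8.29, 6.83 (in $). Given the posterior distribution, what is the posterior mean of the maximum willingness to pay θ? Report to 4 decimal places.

18.1233

A Pareto(scale x_m, shape k) prior on the upper bound θ of Uniform(0, θ) is conjugate: posterior is Pareto(max(x_m, max xᵢ), k + n).
Sample maximum = 16.81; prior scale x_m = 10.0 → posterior scale = max = 16.81.
Posterior shape = 4.8 + 9 = 13.8.
E[θ|data] = k·x_m/(k−1) = 13.8·16.81/12.8 = 18.1233.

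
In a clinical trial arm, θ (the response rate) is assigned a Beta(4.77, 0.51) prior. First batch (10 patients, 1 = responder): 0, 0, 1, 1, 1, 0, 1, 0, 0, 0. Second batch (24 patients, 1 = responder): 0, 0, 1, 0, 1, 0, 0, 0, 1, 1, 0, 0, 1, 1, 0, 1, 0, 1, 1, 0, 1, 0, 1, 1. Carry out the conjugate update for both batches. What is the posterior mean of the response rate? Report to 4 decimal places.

0.5288

The Beta prior is conjugate to a Binomial/Bernoulli likelihood; the update adds successes to α and failures to β.
After batch 1: Beta(4.77+4, 0.51+6) = Beta(8.77, 6.51).
After batch 2: Beta(8.77+12, 6.51+12) = Beta(20.77, 18.51).
Posterior mean = α/(α+β) = 20.77/39.28 = 0.5288.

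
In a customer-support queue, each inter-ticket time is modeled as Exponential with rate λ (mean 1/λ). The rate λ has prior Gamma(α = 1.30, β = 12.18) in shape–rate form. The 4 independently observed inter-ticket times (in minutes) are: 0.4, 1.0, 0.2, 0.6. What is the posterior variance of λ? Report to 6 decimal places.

With a Gamma(shape α, rate β) prior on the exponential rate λ, the posterior after n observations with total T = Σxᵢ is Gamma(α+n, β+T).
Sum of observations T = 2.2 minutes; n = 4.
Posterior: Gamma(1.30+4, 12.18+2.2) = Gamma(5.30, 14.38).
Var = α/β² = 0.025631.

0.025631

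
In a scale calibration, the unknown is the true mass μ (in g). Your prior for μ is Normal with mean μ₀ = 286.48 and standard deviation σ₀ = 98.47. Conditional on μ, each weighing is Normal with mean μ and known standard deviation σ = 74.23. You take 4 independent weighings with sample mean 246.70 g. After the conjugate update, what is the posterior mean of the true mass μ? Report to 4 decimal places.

251.6484

For Normal data with known variance σ², a Normal(μ₀, σ₀²) prior on μ is conjugate. Posterior precision = 1/σ₀² + n/σ²; posterior mean is the precision-weighted average of μ₀ and x̄.
n·x̄ = 4·246.70 = 986.8.
σ₀² = 98.47² = 9696.3409, σ² = 74.23² = 5510.0929; σ² + n·σ₀² = 5510.0929 + 4·9696.3409 = 44295.4565.
Posterior mean = (μ₀/σ₀² + n·x̄/σ²)/(1/σ₀² + n/σ²) = (σ²·μ₀ + σ₀²·n·x̄)/(σ² + n·σ₀²) = (5510.0929·286.48 + 9696.3409·986.8)/44295.4565 = 11146880.614112/44295.4565 = 251.6484.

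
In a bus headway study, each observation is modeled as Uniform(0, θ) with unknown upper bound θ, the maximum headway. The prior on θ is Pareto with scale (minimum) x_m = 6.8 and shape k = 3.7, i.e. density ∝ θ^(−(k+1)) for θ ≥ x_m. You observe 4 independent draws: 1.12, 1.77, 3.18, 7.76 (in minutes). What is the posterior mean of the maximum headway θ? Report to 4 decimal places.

8.9182

A Pareto(scale x_m, shape k) prior on the upper bound θ of Uniform(0, θ) is conjugate: posterior is Pareto(max(x_m, max xᵢ), k + n).
Sample maximum = 7.76; prior scale x_m = 6.8 → posterior scale = max = 7.76.
Posterior shape = 3.7 + 4 = 7.7.
E[θ|data] = k·x_m/(k−1) = 7.7·7.76/6.7 = 8.9182.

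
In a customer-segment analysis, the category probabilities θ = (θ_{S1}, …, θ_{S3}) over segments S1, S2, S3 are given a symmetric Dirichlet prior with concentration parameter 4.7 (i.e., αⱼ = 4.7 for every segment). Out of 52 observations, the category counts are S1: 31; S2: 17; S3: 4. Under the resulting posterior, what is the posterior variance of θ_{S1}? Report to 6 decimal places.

The Dirichlet prior is conjugate to the Multinomial likelihood: each posterior αⱼ = prior αⱼ + observed count nⱼ.
Posterior concentration: (35.7, 21.7, 8.7), total = 66.1.
Var[θ_j] = α_j(Σα−α_j)/((Σα)²(Σα+1)) = 35.7·30.4/(66.1²·67.1) = 0.003702.

0.003702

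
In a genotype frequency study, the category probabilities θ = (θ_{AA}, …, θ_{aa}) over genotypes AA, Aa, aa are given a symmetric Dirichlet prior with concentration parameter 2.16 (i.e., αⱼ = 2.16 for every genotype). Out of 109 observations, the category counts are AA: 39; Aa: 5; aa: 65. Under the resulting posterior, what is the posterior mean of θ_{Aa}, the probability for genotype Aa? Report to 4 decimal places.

The Dirichlet prior is conjugate to the Multinomial likelihood: each posterior αⱼ = prior αⱼ + observed count nⱼ.
Posterior concentration: (41.16, 7.16, 67.16), total = 115.48.
E[θ_{Aa}|data] = α_{Aa}/Σα = 7.16/115.48 = 0.0620.

0.0620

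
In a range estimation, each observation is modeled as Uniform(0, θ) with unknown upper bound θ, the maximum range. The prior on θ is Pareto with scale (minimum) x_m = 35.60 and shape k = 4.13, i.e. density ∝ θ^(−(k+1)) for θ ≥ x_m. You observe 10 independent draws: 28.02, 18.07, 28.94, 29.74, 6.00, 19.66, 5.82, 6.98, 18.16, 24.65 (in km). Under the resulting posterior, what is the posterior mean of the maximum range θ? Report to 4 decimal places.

38.3113

A Pareto(scale x_m, shape k) prior on the upper bound θ of Uniform(0, θ) is conjugate: posterior is Pareto(max(x_m, max xᵢ), k + n).
Sample maximum = 29.74; prior scale x_m = 35.60 → posterior scale = max = 35.60.
Posterior shape = 4.13 + 10 = 14.13.
E[θ|data] = k·x_m/(k−1) = 14.13·35.60/13.13 = 38.3113.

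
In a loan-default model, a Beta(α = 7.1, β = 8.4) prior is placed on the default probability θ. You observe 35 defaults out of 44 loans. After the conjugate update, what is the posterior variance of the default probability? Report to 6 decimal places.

The Beta prior is conjugate to a Binomial/Bernoulli likelihood; the update adds successes to α and failures to β.
Posterior: Beta(α+k, β+n−k) = Beta(7.1+35, 8.4+9) = Beta(42.1, 17.4).
Var = αβ/((α+β)²(α+β+1)) = 42.1·17.4/(59.5²·60.5) = 0.003420.

0.003420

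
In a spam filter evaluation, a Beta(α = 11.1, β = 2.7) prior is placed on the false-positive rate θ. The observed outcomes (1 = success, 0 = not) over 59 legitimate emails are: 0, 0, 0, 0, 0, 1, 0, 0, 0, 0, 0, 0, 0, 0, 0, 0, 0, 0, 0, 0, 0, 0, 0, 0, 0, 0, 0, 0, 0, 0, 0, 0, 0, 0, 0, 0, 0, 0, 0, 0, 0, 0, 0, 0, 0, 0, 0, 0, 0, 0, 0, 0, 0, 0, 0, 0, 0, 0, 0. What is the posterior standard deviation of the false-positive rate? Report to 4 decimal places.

The Beta prior is conjugate to a Binomial/Bernoulli likelihood; the update adds successes to α and failures to β.
Posterior: Beta(α+k, β+n−k) = Beta(11.1+1, 2.7+58) = Beta(12.1, 60.7).
Var = αβ/((α+β)²(α+β+1)) = 12.1·60.7/(72.8²·73.8) = 0.00187782; SD = √0.00187782 = 0.0433.

0.0433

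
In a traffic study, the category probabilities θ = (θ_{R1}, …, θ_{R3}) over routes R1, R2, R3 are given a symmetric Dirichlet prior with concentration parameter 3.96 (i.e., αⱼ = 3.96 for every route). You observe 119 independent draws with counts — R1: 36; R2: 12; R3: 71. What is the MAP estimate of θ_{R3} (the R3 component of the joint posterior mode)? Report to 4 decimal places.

0.5784

The Dirichlet prior is conjugate to the Multinomial likelihood: each posterior αⱼ = prior αⱼ + observed count nⱼ.
Posterior concentration: (39.96, 15.96, 74.96), total = 130.88.
Joint mode component: (α_{R3}−1)/(Σα−K) = 73.96/127.88 = 0.5784.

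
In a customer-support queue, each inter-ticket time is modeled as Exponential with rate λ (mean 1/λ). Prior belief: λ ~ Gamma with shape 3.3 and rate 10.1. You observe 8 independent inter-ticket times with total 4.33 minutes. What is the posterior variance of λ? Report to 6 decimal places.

With a Gamma(shape α, rate β) prior on the exponential rate λ, the posterior after n observations with total T = Σxᵢ is Gamma(α+n, β+T).
Posterior: Gamma(3.3+8, 10.1+4.33) = Gamma(11.3, 14.43).
Var = α/β² = 0.054268.

0.054268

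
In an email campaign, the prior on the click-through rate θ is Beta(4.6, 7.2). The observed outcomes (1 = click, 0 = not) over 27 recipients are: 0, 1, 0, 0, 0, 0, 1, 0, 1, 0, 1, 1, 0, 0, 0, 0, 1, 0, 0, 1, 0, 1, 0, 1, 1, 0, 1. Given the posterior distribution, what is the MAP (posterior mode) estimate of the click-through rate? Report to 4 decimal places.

The Beta prior is conjugate to a Binomial/Bernoulli likelihood; the update adds successes to α and failures to β.
Posterior: Beta(α+k, β+n−k) = Beta(4.6+11, 7.2+16) = Beta(15.6, 23.2).
Mode of Beta(a,b) for a,b>1 is (a−1)/(a+b−2) = 14.6/36.8 = 0.3967.

0.3967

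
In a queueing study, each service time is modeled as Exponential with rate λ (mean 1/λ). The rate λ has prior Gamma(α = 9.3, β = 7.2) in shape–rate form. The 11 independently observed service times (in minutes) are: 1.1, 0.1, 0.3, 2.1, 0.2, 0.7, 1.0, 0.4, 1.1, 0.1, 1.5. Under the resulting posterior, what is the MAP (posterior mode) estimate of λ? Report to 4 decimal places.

1.2215

With a Gamma(shape α, rate β) prior on the exponential rate λ, the posterior after n observations with total T = Σxᵢ is Gamma(α+n, β+T).
Sum of observations T = 8.6 minutes; n = 11.
Posterior: Gamma(9.3+11, 7.2+8.6) = Gamma(20.3, 15.8).
Mode = (α−1)/β = 1.2215.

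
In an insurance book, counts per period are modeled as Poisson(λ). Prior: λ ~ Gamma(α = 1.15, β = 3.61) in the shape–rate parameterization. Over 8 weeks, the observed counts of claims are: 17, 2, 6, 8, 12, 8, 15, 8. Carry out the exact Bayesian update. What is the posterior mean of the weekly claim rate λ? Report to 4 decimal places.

With a Gamma(shape α, rate β) prior, the Poisson likelihood is conjugate: the posterior is Gamma(α + ΣXᵢ, β + n).
Sum of counts S = 76 over n = 8 weeks.
Posterior: Gamma(α+S, β+n) = Gamma(1.15+76, 3.61+8) = Gamma(77.15, 11.61).
Posterior mean = α/β = 77.15/11.61 = 6.6451.

6.6451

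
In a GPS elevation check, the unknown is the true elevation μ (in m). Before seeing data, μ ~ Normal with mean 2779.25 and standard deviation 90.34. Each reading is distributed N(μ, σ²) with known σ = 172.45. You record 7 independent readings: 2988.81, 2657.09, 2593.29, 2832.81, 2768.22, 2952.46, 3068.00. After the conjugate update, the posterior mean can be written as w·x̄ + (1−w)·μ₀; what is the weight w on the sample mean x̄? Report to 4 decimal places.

For Normal data with known variance σ², a Normal(μ₀, σ₀²) prior on μ is conjugate. Posterior precision = 1/σ₀² + n/σ²; posterior mean is the precision-weighted average of μ₀ and x̄.
σ₀² = 90.34² = 8161.3156, σ² = 172.45² = 29739.0025. Prior precision 1/σ₀² = 1/8161.3156; data precision n/σ² = 7/29739.0025.
w = (n/σ²)/(1/σ₀² + n/σ²) = n·σ₀²/(σ² + n·σ₀²) = 7·8161.3156/(29739.0025 + 7·8161.3156) = 57129.2092/86868.2117 = 0.6577.

0.6577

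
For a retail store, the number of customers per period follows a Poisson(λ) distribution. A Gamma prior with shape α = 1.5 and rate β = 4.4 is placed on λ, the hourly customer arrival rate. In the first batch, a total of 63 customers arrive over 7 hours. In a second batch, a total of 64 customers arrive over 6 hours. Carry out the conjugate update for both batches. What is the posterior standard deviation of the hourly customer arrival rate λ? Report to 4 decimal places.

With a Gamma(shape α, rate β) prior, the Poisson likelihood is conjugate: the posterior is Gamma(α + ΣXᵢ, β + n).
After batch 1: Gamma(α+S, β+n) = Gamma(1.5+63, 4.4+7) = Gamma(64.5, 11.4).
After batch 2: Gamma(α+S, β+n) = Gamma(64.5+64, 11.4+6) = Gamma(128.5, 17.4).
SD = √α/β = √128.5/17.4 = 0.6515.

0.6515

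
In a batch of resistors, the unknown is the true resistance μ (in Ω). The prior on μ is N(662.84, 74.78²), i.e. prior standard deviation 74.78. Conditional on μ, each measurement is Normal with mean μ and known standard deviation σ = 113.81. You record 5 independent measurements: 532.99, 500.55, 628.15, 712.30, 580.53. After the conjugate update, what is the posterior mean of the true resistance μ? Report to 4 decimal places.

For Normal data with known variance σ², a Normal(μ₀, σ₀²) prior on μ is conjugate. Posterior precision = 1/σ₀² + n/σ²; posterior mean is the precision-weighted average of μ₀ and x̄.
Σxᵢ = 532.99 + 500.55 + 628.15 + 712.30 + 580.53 = 2954.52, so n·x̄ = 2954.52.
σ₀² = 74.78² = 5592.0484, σ² = 113.81² = 12952.7161; σ² + n·σ₀² = 12952.7161 + 5·5592.0484 = 40912.9581.
Posterior mean = (μ₀/σ₀² + n·x̄/σ²)/(1/σ₀² + n/σ²) = (σ²·μ₀ + σ₀²·n·x̄)/(σ² + n·σ₀²) = (12952.7161·662.84 + 5592.0484·2954.52)/40912.9581 = 25107397.178492/40912.9581 = 613.6784.

613.6784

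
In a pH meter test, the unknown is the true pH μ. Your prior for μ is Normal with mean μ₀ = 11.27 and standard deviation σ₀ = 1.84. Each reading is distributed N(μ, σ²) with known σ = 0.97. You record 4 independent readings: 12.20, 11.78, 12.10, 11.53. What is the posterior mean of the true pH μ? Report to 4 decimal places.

11.8614

For Normal data with known variance σ², a Normal(μ₀, σ₀²) prior on μ is conjugate. Posterior precision = 1/σ₀² + n/σ²; posterior mean is the precision-weighted average of μ₀ and x̄.
Σxᵢ = 12.20 + 11.78 + 12.10 + 11.53 = 47.61, so n·x̄ = 47.61.
σ₀² = 1.84² = 3.3856, σ² = 0.97² = 0.9409; σ² + n·σ₀² = 0.9409 + 4·3.3856 = 14.4833.
Posterior mean = (μ₀/σ₀² + n·x̄/σ²)/(1/σ₀² + n/σ²) = (σ²·μ₀ + σ₀²·n·x̄)/(σ² + n·σ₀²) = (0.9409·11.27 + 3.3856·47.61)/14.4833 = 171.792359/14.4833 = 11.8614.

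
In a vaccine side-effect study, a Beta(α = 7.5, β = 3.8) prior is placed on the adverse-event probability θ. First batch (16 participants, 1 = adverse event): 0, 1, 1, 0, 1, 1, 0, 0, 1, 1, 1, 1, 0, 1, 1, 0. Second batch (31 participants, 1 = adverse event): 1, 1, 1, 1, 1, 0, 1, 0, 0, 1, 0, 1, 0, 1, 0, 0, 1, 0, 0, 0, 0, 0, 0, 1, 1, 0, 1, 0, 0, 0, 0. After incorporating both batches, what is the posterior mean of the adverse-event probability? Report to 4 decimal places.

0.5232

The Beta prior is conjugate to a Binomial/Bernoulli likelihood; the update adds successes to α and failures to β.
After batch 1: Beta(7.5+10, 3.8+6) = Beta(17.5, 9.8).
After batch 2: Beta(17.5+13, 9.8+18) = Beta(30.5, 27.8).
Posterior mean = α/(α+β) = 30.5/58.3 = 0.5232.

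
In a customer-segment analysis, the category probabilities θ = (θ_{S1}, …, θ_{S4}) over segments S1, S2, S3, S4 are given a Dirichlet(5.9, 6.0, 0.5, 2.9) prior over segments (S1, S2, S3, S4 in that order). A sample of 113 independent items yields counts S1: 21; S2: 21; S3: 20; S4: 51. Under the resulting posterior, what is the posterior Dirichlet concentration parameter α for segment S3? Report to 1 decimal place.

The Dirichlet prior is conjugate to the Multinomial likelihood: each posterior αⱼ = prior αⱼ + observed count nⱼ.
Posterior concentration: (26.9, 27.0, 20.5, 53.9), total = 128.3.
α_{S3} = 0.5 + 20 = 20.5.

20.5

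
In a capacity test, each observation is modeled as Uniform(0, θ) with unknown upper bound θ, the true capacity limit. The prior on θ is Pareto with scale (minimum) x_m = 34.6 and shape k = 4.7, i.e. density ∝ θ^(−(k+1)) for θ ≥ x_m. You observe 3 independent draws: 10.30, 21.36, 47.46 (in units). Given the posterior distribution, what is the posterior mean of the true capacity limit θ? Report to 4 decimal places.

A Pareto(scale x_m, shape k) prior on the upper bound θ of Uniform(0, θ) is conjugate: posterior is Pareto(max(x_m, max xᵢ), k + n).
Sample maximum = 47.46; prior scale x_m = 34.6 → posterior scale = max = 47.46.
Posterior shape = 4.7 + 3 = 7.7.
E[θ|data] = k·x_m/(k−1) = 7.7·47.46/6.7 = 54.5436.

54.5436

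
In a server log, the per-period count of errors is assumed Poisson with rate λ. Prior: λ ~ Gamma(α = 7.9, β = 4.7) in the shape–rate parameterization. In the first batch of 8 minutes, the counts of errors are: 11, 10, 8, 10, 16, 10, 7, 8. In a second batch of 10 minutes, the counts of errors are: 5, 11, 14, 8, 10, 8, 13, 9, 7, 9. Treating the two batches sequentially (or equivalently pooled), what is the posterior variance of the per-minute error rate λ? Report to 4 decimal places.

0.3530

With a Gamma(shape α, rate β) prior, the Poisson likelihood is conjugate: the posterior is Gamma(α + ΣXᵢ, β + n).
Batch 1: sum of counts S = 80 over n = 8 minutes.
After batch 1: Gamma(α+S, β+n) = Gamma(7.9+80, 4.7+8) = Gamma(87.9, 12.7).
Batch 2: sum of counts S = 94 over n = 10 minutes.
After batch 2: Gamma(α+S, β+n) = Gamma(87.9+94, 12.7+10) = Gamma(181.9, 22.7).
Var = α/β² = 181.9/22.7² = 0.3530.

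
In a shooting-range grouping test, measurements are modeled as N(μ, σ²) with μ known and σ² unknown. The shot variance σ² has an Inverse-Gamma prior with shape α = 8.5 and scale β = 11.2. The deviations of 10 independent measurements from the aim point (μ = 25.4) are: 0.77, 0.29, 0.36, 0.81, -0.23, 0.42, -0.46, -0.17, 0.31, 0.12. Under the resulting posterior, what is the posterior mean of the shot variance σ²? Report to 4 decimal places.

0.9777

With known mean μ and an Inverse-Gamma(α, β) prior on σ², the Normal likelihood is conjugate: posterior is Inv-Gamma(α + n/2, β + Σ(xᵢ−μ)²/2).
Σ(xᵢ−μ)² = (0.77)² + (0.29)² + (0.36)² + (0.81)² + (-0.23)² + (0.42)² + (-0.46)² + (-0.17)² + (0.31)² + (0.12)² = 2.0430.
Posterior: Inv-Gamma(8.5 + 10/2, 11.2 + 2.0430/2) = Inv-Gamma(13.50, 12.22150).
E[σ²|data] = β/(α−1) = 12.22150/12.50 = 0.9777.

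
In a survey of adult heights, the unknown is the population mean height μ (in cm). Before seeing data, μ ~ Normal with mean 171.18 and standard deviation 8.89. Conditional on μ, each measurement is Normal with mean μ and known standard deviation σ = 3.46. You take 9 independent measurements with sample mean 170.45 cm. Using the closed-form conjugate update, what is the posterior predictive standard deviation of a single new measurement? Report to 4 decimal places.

For Normal data with known variance σ², a Normal(μ₀, σ₀²) prior on μ is conjugate. Posterior precision = 1/σ₀² + n/σ²; posterior mean is the precision-weighted average of μ₀ and x̄.
σ₀² = 8.89² = 79.0321, σ² = 3.46² = 11.9716; σ² + n·σ₀² = 11.9716 + 9·79.0321 = 723.2605.
Posterior precision = 1/σ₀² + n/σ² = 1/79.0321 + 9/11.9716 = (σ² + n·σ₀²)/(σ₀²σ²) = 723.2605/(79.0321·11.9716); posterior variance σₙ² = σ₀²σ²/(σ² + n·σ₀²) = 79.0321·11.9716/723.2605 = 1.308160.
Predictive variance for one new observation = σₙ² + σ² = 79.0321·11.9716/723.2605 + 11.9716 = σ²·(σ₀² + 723.2605)/723.2605 = 11.9716·802.2926/723.2605 = 13.279760; SD = √(11.9716·802.2926/723.2605) = 3.6441.

3.6441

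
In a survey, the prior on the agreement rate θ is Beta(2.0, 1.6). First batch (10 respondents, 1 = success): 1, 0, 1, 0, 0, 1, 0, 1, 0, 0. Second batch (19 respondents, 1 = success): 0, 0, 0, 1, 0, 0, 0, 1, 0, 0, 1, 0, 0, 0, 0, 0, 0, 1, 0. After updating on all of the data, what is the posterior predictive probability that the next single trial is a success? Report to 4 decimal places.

The Beta prior is conjugate to a Binomial/Bernoulli likelihood; the update adds successes to α and failures to β.
After batch 1: Beta(2.0+4, 1.6+6) = Beta(6.0, 7.6).
After batch 2: Beta(6.0+4, 7.6+15) = Beta(10.0, 22.6).
For a single future Bernoulli trial, P(success | data) = α/(α+β) = 0.3067.

0.3067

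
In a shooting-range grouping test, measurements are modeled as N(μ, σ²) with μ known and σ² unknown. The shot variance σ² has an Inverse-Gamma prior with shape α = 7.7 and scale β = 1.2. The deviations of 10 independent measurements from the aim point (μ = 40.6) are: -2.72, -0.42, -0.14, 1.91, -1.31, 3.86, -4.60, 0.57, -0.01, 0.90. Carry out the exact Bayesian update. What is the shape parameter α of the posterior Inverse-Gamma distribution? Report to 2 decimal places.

With known mean μ and an Inverse-Gamma(α, β) prior on σ², the Normal likelihood is conjugate: posterior is Inv-Gamma(α + n/2, β + Σ(xᵢ−μ)²/2).
Σ(xᵢ−μ)² = (-2.72)² + (-0.42)² + (-0.14)² + (1.91)² + (-1.31)² + (3.86)² + (-4.60)² + (0.57)² + (-0.01)² + (0.90)² = 50.1532.
Posterior: Inv-Gamma(7.7 + 10/2, 1.2 + 50.1532/2) = Inv-Gamma(12.70, 26.27660).
Posterior α = 12.70.

12.70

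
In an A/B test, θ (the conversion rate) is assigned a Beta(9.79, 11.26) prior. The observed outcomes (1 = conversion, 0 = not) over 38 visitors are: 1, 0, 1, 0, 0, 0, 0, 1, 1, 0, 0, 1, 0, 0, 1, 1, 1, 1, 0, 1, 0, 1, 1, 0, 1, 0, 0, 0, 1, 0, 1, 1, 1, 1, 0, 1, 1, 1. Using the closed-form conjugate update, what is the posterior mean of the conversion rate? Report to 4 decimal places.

0.5214

The Beta prior is conjugate to a Binomial/Bernoulli likelihood; the update adds successes to α and failures to β.
Posterior: Beta(α+k, β+n−k) = Beta(9.79+21, 11.26+17) = Beta(30.79, 28.26).
Posterior mean = α/(α+β) = 30.79/59.05 = 0.5214.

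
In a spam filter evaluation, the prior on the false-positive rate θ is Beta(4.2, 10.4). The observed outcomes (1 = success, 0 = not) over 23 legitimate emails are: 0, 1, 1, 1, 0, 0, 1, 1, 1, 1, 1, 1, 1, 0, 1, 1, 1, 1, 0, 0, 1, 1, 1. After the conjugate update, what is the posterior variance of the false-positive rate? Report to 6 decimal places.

0.006371

The Beta prior is conjugate to a Binomial/Bernoulli likelihood; the update adds successes to α and failures to β.
Posterior: Beta(α+k, β+n−k) = Beta(4.2+17, 10.4+6) = Beta(21.2, 16.4).
Var = αβ/((α+β)²(α+β+1)) = 21.2·16.4/(37.6²·38.6) = 0.006371.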